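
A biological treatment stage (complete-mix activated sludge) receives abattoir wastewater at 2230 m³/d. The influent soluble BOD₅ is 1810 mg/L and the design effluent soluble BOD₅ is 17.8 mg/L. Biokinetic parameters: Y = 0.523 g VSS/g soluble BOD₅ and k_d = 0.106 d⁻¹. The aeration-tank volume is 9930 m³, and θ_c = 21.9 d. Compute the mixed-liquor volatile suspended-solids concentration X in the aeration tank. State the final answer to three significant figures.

From V·X·(1 + k_d·θ_c) = Y·Q·(S₀ − S)·θ_c: X = 0.523 × 2230 × (1810 − 17.8) × 21.9 / [9930 × (1 + 0.106 × 21.9)] = 1388 mg/L.

X ≈ 1390 mg/L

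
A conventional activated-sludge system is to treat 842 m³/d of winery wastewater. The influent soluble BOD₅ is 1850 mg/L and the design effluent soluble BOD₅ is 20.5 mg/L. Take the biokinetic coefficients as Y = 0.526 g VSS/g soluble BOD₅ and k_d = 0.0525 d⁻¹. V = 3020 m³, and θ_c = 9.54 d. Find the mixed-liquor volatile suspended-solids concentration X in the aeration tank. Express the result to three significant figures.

X ≈ 1710 mg/L

From V·X·(1 + k_d·θ_c) = Y·Q·(S₀ − S)·θ_c: X = 0.526 × 842 × (1850 − 20.5) × 9.54 / [3020 × (1 + 0.0525 × 9.54)] = 1705 mg/L.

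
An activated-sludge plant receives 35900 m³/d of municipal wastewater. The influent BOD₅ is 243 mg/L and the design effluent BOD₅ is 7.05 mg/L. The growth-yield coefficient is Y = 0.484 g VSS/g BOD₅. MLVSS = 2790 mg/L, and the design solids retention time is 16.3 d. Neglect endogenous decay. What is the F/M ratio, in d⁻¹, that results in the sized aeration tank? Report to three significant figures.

With k_d = 0 the design equation reduces to V = Y Q (S₀−S) θ_c / X = 0.484 × 35900 × (243 − 7.05) × 16.3 / 2790 = 23952 m³.
F/M = Q·S₀ / (V·X) = 35900 × 243 / (23952 × 2790) = 0.1305 g BOD₅·(g VSS·d)⁻¹.

F/M ≈ 0.131 d⁻¹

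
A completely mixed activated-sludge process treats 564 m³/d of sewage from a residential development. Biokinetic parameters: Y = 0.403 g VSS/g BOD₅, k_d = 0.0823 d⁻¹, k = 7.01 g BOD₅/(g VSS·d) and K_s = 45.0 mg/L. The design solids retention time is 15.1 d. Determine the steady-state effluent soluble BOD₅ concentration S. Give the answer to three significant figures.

S ≈ 2.50 mg/L

From the Monod/SRT balance for a CMAS, S = K_s·(1+k_d θ_c)/[θ_c·(Y k − k_d) − 1] = 45.0 × (1 + 0.0823 × 15.1) / [15.1 × (0.403 × 7.01 − 0.0823) − 1] = 100.9 / 40.42 = 2.497 mg/L.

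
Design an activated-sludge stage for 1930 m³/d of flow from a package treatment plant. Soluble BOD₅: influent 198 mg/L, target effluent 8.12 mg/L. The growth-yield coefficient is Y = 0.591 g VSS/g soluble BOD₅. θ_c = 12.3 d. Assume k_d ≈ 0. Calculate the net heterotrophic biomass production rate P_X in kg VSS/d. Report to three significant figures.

Since k_d ≈ 0, Y_obs = Y = 0.591 g VSS/g soluble BOD₅.
Mass of soluble BOD₅ removed per day: Q(S₀ − S) = 1930 × 189.9 g/m³ = 366.5 kg/d.
So the net sludge growth is P_X = 0.5910 × 366.5 = 216.6 kg VSS/d.

P_X ≈ 217 kg VSS/d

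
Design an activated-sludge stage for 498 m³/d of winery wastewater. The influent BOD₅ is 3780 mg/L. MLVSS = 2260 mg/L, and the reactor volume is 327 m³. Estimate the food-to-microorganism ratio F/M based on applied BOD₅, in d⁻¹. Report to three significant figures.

F/M ≈ 2.55 d⁻¹

F/M = Q·S₀ / (V·X) = 498 × 3780 / (327.0 × 2260) = 2.547 g BOD₅·(g VSS·d)⁻¹.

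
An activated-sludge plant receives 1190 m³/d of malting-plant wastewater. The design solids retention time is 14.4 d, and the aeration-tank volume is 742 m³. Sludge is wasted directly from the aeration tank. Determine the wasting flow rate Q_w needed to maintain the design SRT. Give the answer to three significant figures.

Wasting from the aeration tank: Q_w = V / θ_c = 742.0 / 14.4 = 51.53 m³/d.

Q_w ≈ 51.5 m³/d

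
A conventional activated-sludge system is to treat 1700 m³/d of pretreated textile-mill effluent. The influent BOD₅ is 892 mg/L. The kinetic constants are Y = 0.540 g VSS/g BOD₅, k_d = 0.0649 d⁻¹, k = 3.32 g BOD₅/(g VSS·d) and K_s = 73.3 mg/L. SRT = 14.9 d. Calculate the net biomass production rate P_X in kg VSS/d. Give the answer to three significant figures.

P_X ≈ 414 kg VSS/d

For a completely mixed reactor with recycle the Lawrence–McCarty relation gives S = K_s·(1 + k_d·θ_c) / [θ_c·(Y·k − k_d) − 1] = 73.3 × (1 + 0.0649 × 14.9) / [14.9 × (0.540 × 3.32 − 0.0649) − 1] = 144.2 / 24.75 = 5.827 mg/L.
Observed yield with endogenous decay: Y_obs = Y / (1 + k_d·θ_c) = 0.540 / (1 + 0.0649 × 14.9) = 0.540 / 1.967 = 0.2745 g VSS/g BOD₅.
Substrate removed = Q·(S₀ − S) = 1700 m³/d × (892 − 5.83) g/m³ = 1.51×10^6 g/d = 1506 kg/d.
P_X = Y_obs · Q(S₀ − S) = 0.2745 × 1506 = 413.6 kg VSS/d.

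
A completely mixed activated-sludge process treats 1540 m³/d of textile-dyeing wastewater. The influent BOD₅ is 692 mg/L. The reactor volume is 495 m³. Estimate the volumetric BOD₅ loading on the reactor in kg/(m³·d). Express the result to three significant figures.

L_v ≈ 2.15 kg BOD₅/(m³·d)

Volumetric loading L_v = Q·S₀ / V = 1540 × 692 g/m³ / 495.0 m³ = 2153 g/(m³·d) = 2.153 kg BOD₅/(m³·d).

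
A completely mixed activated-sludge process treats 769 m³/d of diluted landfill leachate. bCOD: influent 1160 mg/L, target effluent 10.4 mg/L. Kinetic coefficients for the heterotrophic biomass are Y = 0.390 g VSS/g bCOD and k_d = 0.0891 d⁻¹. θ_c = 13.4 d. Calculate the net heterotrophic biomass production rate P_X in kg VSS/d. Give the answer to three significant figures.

P_X ≈ 157 kg VSS/d

Correct the yield for decay: Y_obs = Y/(1 + k_d θ_c) = 0.390 / (1 + 0.0891 × 13.4) = 0.390 / 2.194 = 0.1778.
Q·(S₀ − S) = 769 × (1160 − 10.4) × 10⁻³ = 884.0 kg/d removed.
P_X = Y_obs · Q(S₀ − S) = 0.1778 × 884.0 = 157.1 kg VSS/d.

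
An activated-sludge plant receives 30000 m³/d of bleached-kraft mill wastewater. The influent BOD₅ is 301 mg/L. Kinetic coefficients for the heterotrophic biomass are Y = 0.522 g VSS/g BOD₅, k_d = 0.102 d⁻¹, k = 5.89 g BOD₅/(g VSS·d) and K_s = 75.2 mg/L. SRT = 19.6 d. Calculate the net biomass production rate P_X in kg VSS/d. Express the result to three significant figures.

For a completely mixed reactor with recycle the Lawrence–McCarty relation gives S = K_s·(1 + k_d·θ_c) / [θ_c·(Y·k − k_d) − 1] = 75.2 × (1 + 0.102 × 19.6) / [19.6 × (0.522 × 5.89 − 0.102) − 1] = 225.5 / 57.26 = 3.939 mg/L.
Observed yield with endogenous decay: Y_obs = Y / (1 + k_d·θ_c) = 0.522 / (1 + 0.102 × 19.6) = 0.522 / 2.999 = 0.1740 g VSS/g BOD₅.
Substrate removed = Q·(S₀ − S) = 30000 m³/d × (301 − 3.94) g/m³ = 8.91×10^6 g/d = 8912 kg/d.
Net biomass production P_X = Y_obs × Q·(S₀ − S) = 0.1740 × 8912 = 1551 kg VSS/d.

P_X ≈ 1550 kg VSS/d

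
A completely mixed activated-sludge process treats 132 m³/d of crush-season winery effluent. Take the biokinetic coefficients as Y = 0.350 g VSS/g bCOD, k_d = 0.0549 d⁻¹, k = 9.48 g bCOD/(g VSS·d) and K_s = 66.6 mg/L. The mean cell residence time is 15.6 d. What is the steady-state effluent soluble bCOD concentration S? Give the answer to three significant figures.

S ≈ 2.48 mg/L

Effluent substrate depends only on kinetics and SRT: S = K_s(1 + k_d θ_c) / [θ_c(Yk − k_d) − 1] = 66.6 × (1 + 0.0549 × 15.6) / [15.6 × (0.350 × 9.48 − 0.0549) − 1] = 123.6 / 49.90 = 2.478 mg/L.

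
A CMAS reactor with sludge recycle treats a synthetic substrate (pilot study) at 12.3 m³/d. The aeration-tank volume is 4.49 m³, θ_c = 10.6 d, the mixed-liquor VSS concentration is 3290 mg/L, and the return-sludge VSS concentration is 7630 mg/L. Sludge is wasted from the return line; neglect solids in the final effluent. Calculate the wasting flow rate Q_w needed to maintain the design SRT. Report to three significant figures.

Wasting from the return line (neglecting effluent solids): Q_w = V·X / (θ_c·X_r) = 4.490 × 3290 / (10.6 × 7630) = 0.1826 m³/d.

Q_w ≈ 0.183 m³/d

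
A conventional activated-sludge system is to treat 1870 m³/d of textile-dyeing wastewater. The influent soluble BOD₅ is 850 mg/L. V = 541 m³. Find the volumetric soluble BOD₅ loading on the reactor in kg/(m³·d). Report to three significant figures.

L_v ≈ 2.94 kg soluble BOD₅/(m³·d)

L_v = Q S₀ / V = 1870 × 850 × 10⁻³ / 541.0 = 2.938 kg/(m³·d).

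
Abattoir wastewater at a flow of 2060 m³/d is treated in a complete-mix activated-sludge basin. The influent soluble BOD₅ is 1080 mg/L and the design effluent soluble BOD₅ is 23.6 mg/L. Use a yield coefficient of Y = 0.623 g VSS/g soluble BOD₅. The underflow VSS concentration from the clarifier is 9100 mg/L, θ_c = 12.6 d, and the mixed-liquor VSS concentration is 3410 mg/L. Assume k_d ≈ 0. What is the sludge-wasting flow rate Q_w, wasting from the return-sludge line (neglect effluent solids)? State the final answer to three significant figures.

Biomass mass balance (decay neglected): V·X = Y·Q·(S₀ − S)·θ_c, so V = 0.623 × 2060 × (1080 − 23.6) × 12.6 / 3410 = 5010 m³.
Q_w = (V·X)/(θ_c X_r) = 5010 × 3410 / (12.6 × 9100) = 149.0 m³/d.

Q_w ≈ 149 m³/d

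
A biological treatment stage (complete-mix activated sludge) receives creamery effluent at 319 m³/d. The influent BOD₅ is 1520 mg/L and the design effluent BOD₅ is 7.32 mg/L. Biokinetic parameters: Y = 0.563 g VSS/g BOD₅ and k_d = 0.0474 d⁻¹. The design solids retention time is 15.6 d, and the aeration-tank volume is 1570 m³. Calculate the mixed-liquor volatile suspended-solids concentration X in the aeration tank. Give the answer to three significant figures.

From V·X·(1 + k_d·θ_c) = Y·Q·(S₀ − S)·θ_c: X = 0.563 × 319 × (1520 − 7.32) × 15.6 / [1570 × (1 + 0.0474 × 15.6)] = 1552 mg/L.

X ≈ 1550 mg/L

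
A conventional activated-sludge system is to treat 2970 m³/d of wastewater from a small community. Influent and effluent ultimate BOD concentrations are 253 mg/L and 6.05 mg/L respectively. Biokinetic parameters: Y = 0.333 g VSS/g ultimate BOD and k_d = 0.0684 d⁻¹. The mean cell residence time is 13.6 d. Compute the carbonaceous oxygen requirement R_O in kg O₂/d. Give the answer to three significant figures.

Y_obs = Y / (1 + k_d θ_c) = 0.333 / (1 + 0.0684 × 13.6) = 0.333 / 1.930 = 0.1725.
Substrate removed = Q·(S₀ − S) = 2970 m³/d × (253 − 6.05) g/m³ = 7.33×10^5 g/d = 733.4 kg/d.
P_X = Y_obs·Q·(S₀ − S) = 0.1725 × 733.4 = 126.5 kg VSS/d.
R_O = Q·ΔS − 1.42 P_X = 733.4 − 179.7 = 553.8 kg O₂/d.

R_O ≈ 554 kg O₂/d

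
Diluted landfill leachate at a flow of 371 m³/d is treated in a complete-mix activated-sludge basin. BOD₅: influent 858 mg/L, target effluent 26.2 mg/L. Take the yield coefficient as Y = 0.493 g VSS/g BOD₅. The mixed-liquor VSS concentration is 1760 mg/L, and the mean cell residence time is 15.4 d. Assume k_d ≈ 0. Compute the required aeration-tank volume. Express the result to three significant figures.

V ≈ 1330 m³

With k_d = 0 the design equation reduces to V = Y Q (S₀−S) θ_c / X = 0.493 × 371 × (858 − 26.2) × 15.4 / 1760 = 1331 m³.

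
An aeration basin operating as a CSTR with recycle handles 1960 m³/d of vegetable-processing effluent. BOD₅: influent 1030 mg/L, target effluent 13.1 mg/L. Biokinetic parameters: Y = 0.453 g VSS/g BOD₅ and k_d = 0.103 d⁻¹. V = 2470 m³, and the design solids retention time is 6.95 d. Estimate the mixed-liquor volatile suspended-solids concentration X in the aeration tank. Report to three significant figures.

From V·X·(1 + k_d·θ_c) = Y·Q·(S₀ − S)·θ_c: X = 0.453 × 1960 × (1030 − 13.1) × 6.95 / [2470 × (1 + 0.103 × 6.95)] = 1481 mg/L.

X ≈ 1480 mg/L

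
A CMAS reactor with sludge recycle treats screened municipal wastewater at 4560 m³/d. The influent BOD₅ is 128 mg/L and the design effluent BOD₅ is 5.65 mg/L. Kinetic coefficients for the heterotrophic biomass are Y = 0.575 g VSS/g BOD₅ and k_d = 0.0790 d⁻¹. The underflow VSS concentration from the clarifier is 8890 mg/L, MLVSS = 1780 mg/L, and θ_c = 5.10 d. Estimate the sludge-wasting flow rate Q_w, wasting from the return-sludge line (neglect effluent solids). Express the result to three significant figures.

Q_w ≈ 25.7 m³/d

From the SRT design equation V = Y Q (S₀−S) θ_c / [X (1 + k_d θ_c)] = 0.575 × 4560 × (128 − 5.65) × 5.10 / [1780 × (1 + 0.0790 × 5.10)] = 1.64×10^6 / 2497 = 655.2 m³.
θ_c = V·X/(Q_w·X_r) when wasting from the recycle, so Q_w = V·X/(θ_c·X_r) = 655.2 × 1780 / (5.10 × 8890) = 25.72 m³/d.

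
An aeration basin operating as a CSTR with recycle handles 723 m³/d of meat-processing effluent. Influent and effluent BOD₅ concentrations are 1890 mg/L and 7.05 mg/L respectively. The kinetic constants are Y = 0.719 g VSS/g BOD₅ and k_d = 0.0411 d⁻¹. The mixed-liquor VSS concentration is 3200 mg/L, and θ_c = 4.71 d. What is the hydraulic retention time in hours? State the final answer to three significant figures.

Steady-state biomass mass balance: V·X·(1 + k_d·θ_c) = Y·Q·(S₀ − S)·θ_c, so V = 0.719 × 723 × (1890 − 7.05) × 4.71 / [3200 × (1 + 0.0411 × 4.71)] = 4.61×10^6 / 3819 = 1207 m³.
HRT = V/Q = 1207 m³ / 723 m³·d⁻¹ = 1.670 d × 24 = 40.07 h.

τ ≈ 40.1 h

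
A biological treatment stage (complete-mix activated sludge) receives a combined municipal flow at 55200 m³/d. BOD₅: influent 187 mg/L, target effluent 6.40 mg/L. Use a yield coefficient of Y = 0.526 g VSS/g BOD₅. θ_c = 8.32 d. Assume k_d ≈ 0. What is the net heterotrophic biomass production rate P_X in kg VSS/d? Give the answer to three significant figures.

P_X ≈ 5240 kg VSS/d

Since k_d ≈ 0, Y_obs = Y = 0.526 g VSS/g BOD₅.
Substrate removed = Q·(S₀ − S) = 55200 m³/d × (187 − 6.40) g/m³ = 9.97×10^6 g/d = 9969 kg/d.
So the net sludge growth is P_X = 0.5260 × 9969 = 5244 kg VSS/d.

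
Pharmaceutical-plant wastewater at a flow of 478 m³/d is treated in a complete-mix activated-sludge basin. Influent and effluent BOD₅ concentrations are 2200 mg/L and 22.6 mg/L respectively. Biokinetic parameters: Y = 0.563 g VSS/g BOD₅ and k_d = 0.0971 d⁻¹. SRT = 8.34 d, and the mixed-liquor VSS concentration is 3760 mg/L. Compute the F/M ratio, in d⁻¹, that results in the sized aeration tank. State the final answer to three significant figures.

Rearranging the biomass balance for a CMAS with decay, V = Y·Q·ΔS·θ_c / [X·(1+k_d θ_c)] = 0.563 × 478 × (2200 − 22.6) × 8.34 / [3760 × (1 + 0.0971 × 8.34)] = 4.89×10^6 / 6805 = 718.2 m³.
Food-to-microorganism ratio F/M = Q S₀ / (V X) = 478 × 2200 / (718.2 × 3760) = 0.3894 d⁻¹.

F/M ≈ 0.389 d⁻¹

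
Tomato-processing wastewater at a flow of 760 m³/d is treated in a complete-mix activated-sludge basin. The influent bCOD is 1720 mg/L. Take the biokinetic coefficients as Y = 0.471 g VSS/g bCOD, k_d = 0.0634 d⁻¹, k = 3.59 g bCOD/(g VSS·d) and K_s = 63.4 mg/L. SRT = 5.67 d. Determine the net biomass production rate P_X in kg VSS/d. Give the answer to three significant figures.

P_X ≈ 450 kg VSS/d

From the Monod/SRT balance for a CMAS, S = K_s·(1+k_d θ_c)/[θ_c·(Y k − k_d) − 1] = 63.4 × (1 + 0.0634 × 5.67) / [5.67 × (0.471 × 3.59 − 0.0634) − 1] = 86.19 / 8.228 = 10.48 mg/L.
The observed yield is Y_obs = Y/(1 + k_d·θ_c) = 0.471 / (1 + 0.0634 × 5.67) = 0.471 / 1.359 = 0.3465 g VSS per g bCOD removed.
Q·(S₀ − S) = 760 × (1720 − 10.5) × 10⁻³ = 1299 kg/d removed.
Net biomass production P_X = Y_obs × Q·(S₀ − S) = 0.3465 × 1299 = 450.1 kg VSS/d.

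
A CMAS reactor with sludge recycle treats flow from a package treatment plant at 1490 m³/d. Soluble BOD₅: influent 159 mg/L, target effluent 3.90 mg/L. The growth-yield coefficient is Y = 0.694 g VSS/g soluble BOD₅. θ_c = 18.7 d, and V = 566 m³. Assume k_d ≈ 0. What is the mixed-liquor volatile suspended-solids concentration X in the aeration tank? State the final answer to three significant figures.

From V·X = Y·Q·(S₀ − S)·θ_c (decay neglected): X = 0.694 × 1490 × (159 − 3.90) × 18.7 / 566 = 5299 mg/L.

X ≈ 5300 mg/L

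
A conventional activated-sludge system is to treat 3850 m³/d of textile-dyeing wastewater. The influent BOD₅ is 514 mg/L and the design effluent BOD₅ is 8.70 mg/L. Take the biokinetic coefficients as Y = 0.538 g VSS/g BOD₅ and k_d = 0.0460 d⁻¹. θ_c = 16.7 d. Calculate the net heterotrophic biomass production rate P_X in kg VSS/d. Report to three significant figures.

Y_obs = Y / (1 + k_d θ_c) = 0.538 / (1 + 0.0460 × 16.7) = 0.538 / 1.768 = 0.3043.
Substrate removed = Q·(S₀ − S) = 3850 m³/d × (514 − 8.70) g/m³ = 1.95×10^6 g/d = 1945 kg/d.
P_X = Y_obs · Q(S₀ − S) = 0.3043 × 1945 = 591.9 kg VSS/d.

P_X ≈ 592 kg VSS/d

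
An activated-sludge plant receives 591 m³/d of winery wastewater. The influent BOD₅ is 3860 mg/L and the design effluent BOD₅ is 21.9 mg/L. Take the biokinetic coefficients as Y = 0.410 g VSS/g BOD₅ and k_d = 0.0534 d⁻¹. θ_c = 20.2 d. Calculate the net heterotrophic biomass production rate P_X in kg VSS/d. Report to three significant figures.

P_X ≈ 447 kg VSS/d

Observed yield with endogenous decay: Y_obs = Y / (1 + k_d·θ_c) = 0.410 / (1 + 0.0534 × 20.2) = 0.410 / 2.079 = 0.1972 g VSS/g BOD₅.
Q·(S₀ − S) = 591 × (3860 − 21.9) × 10⁻³ = 2268 kg/d removed.
Biomass produced: P_X = Y_obs·Q·ΔS = 0.1972 × 2268 ≈ 447.4 kg VSS/d.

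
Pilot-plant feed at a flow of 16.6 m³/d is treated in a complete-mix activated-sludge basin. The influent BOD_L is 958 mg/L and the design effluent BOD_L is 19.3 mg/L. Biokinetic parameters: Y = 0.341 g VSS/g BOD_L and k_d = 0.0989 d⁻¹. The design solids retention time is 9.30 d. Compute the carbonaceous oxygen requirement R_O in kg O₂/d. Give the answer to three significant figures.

R_O ≈ 11.7 kg O₂/d

The observed yield is Y_obs = Y/(1 + k_d·θ_c) = 0.341 / (1 + 0.0989 × 9.30) = 0.341 / 1.920 = 0.1776 g VSS per g BOD_L removed.
Q·(S₀ − S) = 16.6 × (958 − 19.3) × 10⁻³ = 15.58 kg/d removed.
Net sludge production P_X = 0.1776 × 15.58 = 2.768 kg VSS/d.
Carbonaceous O₂ demand = substrate oxidised − cell-mass equivalent = 15.58 − 1.42 × 2.768 = 11.65 kg O₂/d.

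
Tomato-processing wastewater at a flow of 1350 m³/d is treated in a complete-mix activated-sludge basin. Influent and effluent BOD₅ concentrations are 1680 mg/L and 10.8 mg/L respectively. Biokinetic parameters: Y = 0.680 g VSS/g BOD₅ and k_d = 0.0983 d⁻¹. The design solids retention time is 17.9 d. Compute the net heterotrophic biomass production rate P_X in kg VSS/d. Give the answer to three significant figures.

The observed yield is Y_obs = Y/(1 + k_d·θ_c) = 0.680 / (1 + 0.0983 × 17.9) = 0.680 / 2.760 = 0.2464 g VSS per g BOD₅ removed.
Substrate removed = Q·(S₀ − S) = 1350 m³/d × (1680 − 10.8) g/m³ = 2.25×10^6 g/d = 2253 kg/d.
Net biomass production P_X = Y_obs × Q·(S₀ − S) = 0.2464 × 2253 = 555.3 kg VSS/d.

P_X ≈ 555 kg VSS/d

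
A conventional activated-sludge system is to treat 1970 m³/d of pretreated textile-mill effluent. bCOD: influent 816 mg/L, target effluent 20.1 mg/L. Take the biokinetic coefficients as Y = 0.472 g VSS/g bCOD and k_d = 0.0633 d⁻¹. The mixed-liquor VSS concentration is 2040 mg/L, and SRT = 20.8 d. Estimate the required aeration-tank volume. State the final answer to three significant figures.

From the SRT design equation V = Y Q (S₀−S) θ_c / [X (1 + k_d θ_c)] = 0.472 × 1970 × (816 − 20.1) × 20.8 / [2040 × (1 + 0.0633 × 20.8)] = 1.54×10^7 / 4726 = 3257 m³.

V ≈ 3260 m³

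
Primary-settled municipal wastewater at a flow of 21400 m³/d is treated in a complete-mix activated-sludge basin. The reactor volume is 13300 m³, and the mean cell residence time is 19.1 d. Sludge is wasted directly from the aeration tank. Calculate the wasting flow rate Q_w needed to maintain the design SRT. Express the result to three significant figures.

Q_w ≈ 696 m³/d

Wasting from the aeration tank: Q_w = V / θ_c = 13300 / 19.1 = 696.3 m³/d.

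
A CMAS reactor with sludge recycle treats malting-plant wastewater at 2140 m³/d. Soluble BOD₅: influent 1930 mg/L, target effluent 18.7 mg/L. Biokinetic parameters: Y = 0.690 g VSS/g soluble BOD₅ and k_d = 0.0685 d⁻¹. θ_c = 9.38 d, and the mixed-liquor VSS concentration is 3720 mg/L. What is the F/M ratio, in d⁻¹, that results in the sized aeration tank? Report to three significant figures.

Steady-state biomass mass balance: V·X·(1 + k_d·θ_c) = Y·Q·(S₀ − S)·θ_c, so V = 0.690 × 2140 × (1930 − 18.7) × 9.38 / [3720 × (1 + 0.0685 × 9.38)] = 2.65×10^7 / 6110 = 4332 m³.
F/M = Q·S₀ / (V·X) = 2140 × 1930 / (4332 × 3720) = 0.2563 g soluble BOD₅·(g VSS·d)⁻¹.

F/M ≈ 0.256 d⁻¹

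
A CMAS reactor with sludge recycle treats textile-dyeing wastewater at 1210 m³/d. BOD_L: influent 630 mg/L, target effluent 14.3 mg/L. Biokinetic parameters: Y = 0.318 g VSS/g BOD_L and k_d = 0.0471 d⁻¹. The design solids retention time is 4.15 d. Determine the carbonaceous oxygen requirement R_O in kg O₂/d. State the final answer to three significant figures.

Y_obs = Y / (1 + k_d θ_c) = 0.318 / (1 + 0.0471 × 4.15) = 0.318 / 1.195 = 0.2660.
ΔS = 630 − 14.3 = 615.7 mg/L, so the substrate removal rate is 1210 × 615.7/1000 = 745.0 kg BOD_L/d.
Net sludge production P_X = 0.2660 × 745.0 = 198.2 kg VSS/d.
R_O = Q·(S₀ − S) − 1.42·P_X = 745.0 − 1.42 × 198.2 = 463.6 kg O₂/d.

R_O ≈ 464 kg O₂/d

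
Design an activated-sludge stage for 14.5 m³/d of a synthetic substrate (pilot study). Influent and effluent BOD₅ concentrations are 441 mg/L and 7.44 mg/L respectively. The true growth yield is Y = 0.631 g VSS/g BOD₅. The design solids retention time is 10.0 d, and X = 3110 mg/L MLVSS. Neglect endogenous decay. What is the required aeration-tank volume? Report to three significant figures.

V ≈ 12.8 m³

With k_d = 0 the design equation reduces to V = Y Q (S₀−S) θ_c / X = 0.631 × 14.5 × (441 − 7.44) × 10.0 / 3110 = 12.76 m³.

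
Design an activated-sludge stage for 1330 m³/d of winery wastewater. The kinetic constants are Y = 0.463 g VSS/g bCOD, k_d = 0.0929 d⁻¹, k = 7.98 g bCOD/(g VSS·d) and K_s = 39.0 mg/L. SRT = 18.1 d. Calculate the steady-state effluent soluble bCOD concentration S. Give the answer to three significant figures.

Effluent substrate depends only on kinetics and SRT: S = K_s(1 + k_d θ_c) / [θ_c(Yk − k_d) − 1] = 39.0 × (1 + 0.0929 × 18.1) / [18.1 × (0.463 × 7.98 − 0.0929) − 1] = 104.6 / 64.19 = 1.629 mg/L.

S ≈ 1.63 mg/L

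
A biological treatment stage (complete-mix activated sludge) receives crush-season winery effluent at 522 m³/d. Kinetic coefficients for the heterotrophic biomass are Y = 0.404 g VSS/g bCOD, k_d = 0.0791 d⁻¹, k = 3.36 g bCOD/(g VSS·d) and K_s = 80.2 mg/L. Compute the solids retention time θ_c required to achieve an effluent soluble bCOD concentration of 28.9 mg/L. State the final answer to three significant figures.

From 1/θ_c = Y·k·S/(K_s + S) − k_d: Y·k·S/(K_s+S) = 0.404 × 3.36 × 28.9 / (80.2 + 28.9) = 0.3596 d⁻¹.
Then 1/θ_c = μ − k_d = 0.3596 − 0.0791 = 0.2805 d⁻¹, giving θ_c = 3.565 d.

θ_c ≈ 3.57 d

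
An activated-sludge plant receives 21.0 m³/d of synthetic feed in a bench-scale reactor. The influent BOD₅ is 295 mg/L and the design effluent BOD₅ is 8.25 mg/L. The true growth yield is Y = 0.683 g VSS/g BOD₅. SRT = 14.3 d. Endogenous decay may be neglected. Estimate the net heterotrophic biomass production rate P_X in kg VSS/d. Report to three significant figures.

P_X ≈ 4.11 kg VSS/d

No decay correction is needed, so Y_obs = Y = 0.683.
Substrate removed = Q·(S₀ − S) = 21.0 m³/d × (295 − 8.25) g/m³ = 6.02×10^3 g/d = 6.022 kg/d.
So the net sludge growth is P_X = 0.6830 × 6.022 = 4.113 kg VSS/d.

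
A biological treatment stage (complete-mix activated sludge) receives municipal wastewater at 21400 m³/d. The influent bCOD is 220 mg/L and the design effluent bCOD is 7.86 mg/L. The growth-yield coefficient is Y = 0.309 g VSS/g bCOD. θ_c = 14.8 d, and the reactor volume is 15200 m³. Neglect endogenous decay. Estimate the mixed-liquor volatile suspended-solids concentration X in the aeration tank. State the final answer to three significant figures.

Without decay, X = Y Q (S₀−S) θ_c / V = 0.309 × 21400 × (220 − 7.86) × 14.8 / 15200 = 1366 mg/L.

X ≈ 1370 mg/L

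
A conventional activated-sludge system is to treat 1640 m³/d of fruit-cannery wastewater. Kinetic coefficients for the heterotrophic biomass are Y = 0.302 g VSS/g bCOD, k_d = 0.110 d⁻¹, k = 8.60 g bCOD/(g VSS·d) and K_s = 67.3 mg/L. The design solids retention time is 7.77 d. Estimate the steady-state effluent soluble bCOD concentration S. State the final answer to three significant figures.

S ≈ 6.81 mg/L

For a completely mixed reactor with recycle the Lawrence–McCarty relation gives S = K_s·(1 + k_d·θ_c) / [θ_c·(Y·k − k_d) − 1] = 67.3 × (1 + 0.110 × 7.77) / [7.77 × (0.302 × 8.60 − 0.110) − 1] = 124.8 / 18.33 = 6.811 mg/L.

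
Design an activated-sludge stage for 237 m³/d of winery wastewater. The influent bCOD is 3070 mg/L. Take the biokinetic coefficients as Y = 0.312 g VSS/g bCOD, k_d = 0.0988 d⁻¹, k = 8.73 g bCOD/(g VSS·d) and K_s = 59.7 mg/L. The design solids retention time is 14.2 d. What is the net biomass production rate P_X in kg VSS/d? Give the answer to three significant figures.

P_X ≈ 94.3 kg VSS/d

From the Monod/SRT balance for a CMAS, S = K_s·(1+k_d θ_c)/[θ_c·(Y k − k_d) − 1] = 59.7 × (1 + 0.0988 × 14.2) / [14.2 × (0.312 × 8.73 − 0.0988) − 1] = 143.5 / 36.27 = 3.955 mg/L.
Y_obs = Y / (1 + k_d θ_c) = 0.312 / (1 + 0.0988 × 14.2) = 0.312 / 2.403 = 0.1298.
Mass of bCOD removed per day: Q(S₀ − S) = 237 × 3066 g/m³ = 726.7 kg/d.
P_X = Y_obs · Q(S₀ − S) = 0.1298 × 726.7 = 94.35 kg VSS/d.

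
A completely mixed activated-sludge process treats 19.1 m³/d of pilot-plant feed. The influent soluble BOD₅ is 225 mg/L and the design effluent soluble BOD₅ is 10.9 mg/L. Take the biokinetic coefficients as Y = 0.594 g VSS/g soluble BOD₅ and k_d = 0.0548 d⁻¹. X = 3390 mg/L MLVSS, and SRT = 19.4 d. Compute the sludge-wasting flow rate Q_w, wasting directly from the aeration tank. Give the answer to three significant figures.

Q_w ≈ 0.347 m³/d

Rearranging the biomass balance for a CMAS with decay, V = Y·Q·ΔS·θ_c / [X·(1+k_d θ_c)] = 0.594 × 19.1 × (225 − 10.9) × 19.4 / [3390 × (1 + 0.0548 × 19.4)] = 4.71×10^4 / 6994 = 6.738 m³.
For wasting at MLVSS concentration, Q_w = V/θ_c = 6.738/19.4 = 0.3473 m³/d.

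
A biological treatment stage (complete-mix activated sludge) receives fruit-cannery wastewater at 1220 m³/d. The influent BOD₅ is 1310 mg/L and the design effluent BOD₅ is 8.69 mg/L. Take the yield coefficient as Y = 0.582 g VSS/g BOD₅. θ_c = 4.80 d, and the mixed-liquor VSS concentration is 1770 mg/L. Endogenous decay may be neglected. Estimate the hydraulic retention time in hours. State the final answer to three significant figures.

Biomass mass balance (decay neglected): V·X = Y·Q·(S₀ − S)·θ_c, so V = 0.582 × 1220 × (1310 − 8.69) × 4.80 / 1770 = 2506 m³.
Hydraulic retention time τ = V/Q = 2506 / 1220 = 2.054 d = 49.29 h.

τ ≈ 49.3 h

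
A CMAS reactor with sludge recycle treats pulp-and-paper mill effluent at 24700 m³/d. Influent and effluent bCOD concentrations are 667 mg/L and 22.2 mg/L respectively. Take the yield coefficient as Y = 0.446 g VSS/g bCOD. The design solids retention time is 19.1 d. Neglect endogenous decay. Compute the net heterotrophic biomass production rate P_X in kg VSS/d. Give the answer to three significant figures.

Since k_d ≈ 0, Y_obs = Y = 0.446 g VSS/g bCOD.
Q·(S₀ − S) = 24700 × (667 − 22.2) × 10⁻³ = 15927 kg/d removed.
So the net sludge growth is P_X = 0.4460 × 15927 = 7103 kg VSS/d.

P_X ≈ 7100 kg VSS/d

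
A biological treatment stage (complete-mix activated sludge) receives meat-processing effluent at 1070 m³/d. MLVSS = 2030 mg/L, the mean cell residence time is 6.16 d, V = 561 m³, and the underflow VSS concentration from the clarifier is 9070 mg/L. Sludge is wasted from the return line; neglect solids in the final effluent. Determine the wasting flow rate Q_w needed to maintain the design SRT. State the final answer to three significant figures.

Q_w = (V·X)/(θ_c X_r) = 561.0 × 2030 / (6.16 × 9070) = 20.38 m³/d.

Q_w ≈ 20.4 m³/d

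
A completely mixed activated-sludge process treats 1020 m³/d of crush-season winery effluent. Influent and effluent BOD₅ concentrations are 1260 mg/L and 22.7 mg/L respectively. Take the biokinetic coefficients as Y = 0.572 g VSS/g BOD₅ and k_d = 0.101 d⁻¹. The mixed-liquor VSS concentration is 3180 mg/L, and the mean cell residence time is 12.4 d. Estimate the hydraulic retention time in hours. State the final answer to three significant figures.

τ ≈ 29.4 h

Rearranging the biomass balance for a CMAS with decay, V = Y·Q·ΔS·θ_c / [X·(1+k_d θ_c)] = 0.572 × 1020 × (1260 − 22.7) × 12.4 / [3180 × (1 + 0.101 × 12.4)] = 8.95×10^6 / 7163 = 1250 m³.
τ = V/Q = 1250/1020 = 1.225 d, or 29.41 h.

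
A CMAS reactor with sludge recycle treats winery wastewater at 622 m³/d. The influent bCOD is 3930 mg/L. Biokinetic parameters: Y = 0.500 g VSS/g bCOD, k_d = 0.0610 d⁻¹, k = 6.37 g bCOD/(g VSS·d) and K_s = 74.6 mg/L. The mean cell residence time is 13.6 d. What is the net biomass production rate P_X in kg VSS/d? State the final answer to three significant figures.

P_X ≈ 667 kg VSS/d

For a completely mixed reactor with recycle the Lawrence–McCarty relation gives S = K_s·(1 + k_d·θ_c) / [θ_c·(Y·k − k_d) − 1] = 74.6 × (1 + 0.0610 × 13.6) / [13.6 × (0.500 × 6.37 − 0.0610) − 1] = 136.5 / 41.49 = 3.290 mg/L.
The observed yield is Y_obs = Y/(1 + k_d·θ_c) = 0.500 / (1 + 0.0610 × 13.6) = 0.500 / 1.830 = 0.2733 g VSS per g bCOD removed.
ΔS = 3930 − 3.29 = 3927 mg/L, so the substrate removal rate is 622 × 3927/1000 = 2442 kg bCOD/d.
So the net sludge growth is P_X = 0.2733 × 2442 = 667.5 kg VSS/d.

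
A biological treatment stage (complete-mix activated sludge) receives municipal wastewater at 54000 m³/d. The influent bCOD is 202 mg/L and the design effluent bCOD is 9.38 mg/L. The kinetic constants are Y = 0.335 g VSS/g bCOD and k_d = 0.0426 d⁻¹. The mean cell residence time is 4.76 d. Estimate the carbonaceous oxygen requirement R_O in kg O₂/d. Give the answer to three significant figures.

R_O ≈ 6290 kg O₂/d

Observed yield with endogenous decay: Y_obs = Y / (1 + k_d·θ_c) = 0.335 / (1 + 0.0426 × 4.76) = 0.335 / 1.203 = 0.2785 g VSS/g bCOD.
Q·(S₀ − S) = 54000 × (202 − 9.38) × 10⁻³ = 10401 kg/d removed.
Biomass synthesised: P_X = Y_obs × 10401 = 2897 kg VSS/d.
R_O = Q·(S₀ − S) − 1.42·P_X = 10401 − 1.42 × 2897 = 6288 kg O₂/d.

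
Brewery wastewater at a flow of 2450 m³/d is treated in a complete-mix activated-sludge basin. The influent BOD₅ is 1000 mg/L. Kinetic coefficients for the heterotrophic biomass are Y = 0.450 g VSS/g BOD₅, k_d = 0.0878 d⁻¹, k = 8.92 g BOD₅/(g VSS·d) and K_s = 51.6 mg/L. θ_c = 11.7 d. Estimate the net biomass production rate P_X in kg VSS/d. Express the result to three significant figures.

P_X ≈ 543 kg VSS/d

For a completely mixed reactor with recycle the Lawrence–McCarty relation gives S = K_s·(1 + k_d·θ_c) / [θ_c·(Y·k − k_d) − 1] = 51.6 × (1 + 0.0878 × 11.7) / [11.7 × (0.450 × 8.92 − 0.0878) − 1] = 104.6 / 44.94 = 2.328 mg/L.
Correct the yield for decay: Y_obs = Y/(1 + k_d θ_c) = 0.450 / (1 + 0.0878 × 11.7) = 0.450 / 2.027 = 0.2220.
Substrate removed = Q·(S₀ − S) = 2450 m³/d × (1000 − 2.33) g/m³ = 2.44×10^6 g/d = 2444 kg/d.
Net biomass production P_X = Y_obs × Q·(S₀ − S) = 0.2220 × 2444 = 542.6 kg VSS/d.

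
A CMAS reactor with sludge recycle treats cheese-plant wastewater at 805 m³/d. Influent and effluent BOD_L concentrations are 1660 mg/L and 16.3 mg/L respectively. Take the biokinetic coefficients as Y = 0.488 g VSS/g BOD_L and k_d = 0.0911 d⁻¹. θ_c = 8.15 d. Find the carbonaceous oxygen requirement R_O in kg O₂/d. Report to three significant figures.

Y_obs = Y / (1 + k_d θ_c) = 0.488 / (1 + 0.0911 × 8.15) = 0.488 / 1.742 = 0.2801.
ΔS = 1660 − 16.3 = 1644 mg/L, so the substrate removal rate is 805 × 1644/1000 = 1323 kg BOD_L/d.
P_X = Y_obs·Q·(S₀ − S) = 0.2801 × 1323 = 370.6 kg VSS/d.
R_O = Q·ΔS − 1.42 P_X = 1323 − 526.2 = 797.0 kg O₂/d.

R_O ≈ 797 kg O₂/d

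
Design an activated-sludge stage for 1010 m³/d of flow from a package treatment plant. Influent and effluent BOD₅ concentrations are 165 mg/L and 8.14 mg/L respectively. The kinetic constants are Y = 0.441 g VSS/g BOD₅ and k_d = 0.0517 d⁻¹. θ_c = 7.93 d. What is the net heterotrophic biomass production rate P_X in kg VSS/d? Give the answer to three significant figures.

P_X ≈ 49.6 kg VSS/d

Observed yield with endogenous decay: Y_obs = Y / (1 + k_d·θ_c) = 0.441 / (1 + 0.0517 × 7.93) = 0.441 / 1.410 = 0.3128 g VSS/g BOD₅.
Substrate removed = Q·(S₀ − S) = 1010 m³/d × (165 − 8.14) g/m³ = 1.58×10^5 g/d = 158.4 kg/d.
Biomass produced: P_X = Y_obs·Q·ΔS = 0.3128 × 158.4 ≈ 49.55 kg VSS/d.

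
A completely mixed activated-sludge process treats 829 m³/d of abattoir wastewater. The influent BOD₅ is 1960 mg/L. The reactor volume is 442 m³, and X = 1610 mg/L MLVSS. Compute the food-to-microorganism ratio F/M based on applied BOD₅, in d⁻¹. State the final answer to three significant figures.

F/M = Q·S₀ / (V·X) = 829 × 1960 / (442.0 × 1610) = 2.283 g BOD₅·(g VSS·d)⁻¹.

F/M ≈ 2.28 d⁻¹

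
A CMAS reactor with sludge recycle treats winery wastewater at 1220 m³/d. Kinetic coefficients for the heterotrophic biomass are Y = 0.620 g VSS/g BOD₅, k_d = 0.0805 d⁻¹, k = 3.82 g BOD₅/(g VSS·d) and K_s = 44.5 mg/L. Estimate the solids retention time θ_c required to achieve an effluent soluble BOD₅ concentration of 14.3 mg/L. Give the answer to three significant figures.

From 1/θ_c = Y·k·S/(K_s + S) − k_d: Y·k·S/(K_s+S) = 0.620 × 3.82 × 14.3 / (44.5 + 14.3) = 0.5760 d⁻¹.
1/θ_c = 0.5760 − 0.0805 = 0.4955 d⁻¹, so θ_c = 2.018 d.

θ_c ≈ 2.02 d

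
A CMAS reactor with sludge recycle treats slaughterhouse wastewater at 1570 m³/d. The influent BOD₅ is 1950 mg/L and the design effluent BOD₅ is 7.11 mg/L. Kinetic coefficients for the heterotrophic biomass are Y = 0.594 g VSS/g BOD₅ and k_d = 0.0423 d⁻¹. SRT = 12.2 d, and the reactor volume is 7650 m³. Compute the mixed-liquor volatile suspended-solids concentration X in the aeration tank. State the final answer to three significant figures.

X ≈ 1910 mg/L

Solving the biomass balance for X: X = Y Q (S₀−S) θ_c / [V (1+k_d θ_c)] = 0.594 × 1570 × (1950 − 7.11) × 12.2 / [7650 × (1 + 0.0423 × 12.2)] = 1906 mg/L.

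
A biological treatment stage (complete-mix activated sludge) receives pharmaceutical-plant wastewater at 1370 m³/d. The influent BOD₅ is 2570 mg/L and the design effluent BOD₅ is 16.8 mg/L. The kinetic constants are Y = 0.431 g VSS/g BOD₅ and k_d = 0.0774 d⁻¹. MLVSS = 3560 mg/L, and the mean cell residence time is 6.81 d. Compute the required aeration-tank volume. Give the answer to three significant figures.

Rearranging the biomass balance for a CMAS with decay, V = Y·Q·ΔS·θ_c / [X·(1+k_d θ_c)] = 0.431 × 1370 × (2570 − 16.8) × 6.81 / [3560 × (1 + 0.0774 × 6.81)] = 1.03×10^7 / 5436 = 1888 m³.

V ≈ 1890 m³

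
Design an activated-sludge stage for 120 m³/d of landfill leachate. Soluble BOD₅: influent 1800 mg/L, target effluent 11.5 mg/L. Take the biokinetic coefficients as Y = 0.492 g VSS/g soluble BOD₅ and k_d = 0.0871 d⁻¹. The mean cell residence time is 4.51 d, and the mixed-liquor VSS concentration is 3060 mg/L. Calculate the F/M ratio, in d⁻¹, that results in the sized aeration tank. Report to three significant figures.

From the SRT design equation V = Y Q (S₀−S) θ_c / [X (1 + k_d θ_c)] = 0.492 × 120 × (1800 − 11.5) × 4.51 / [3060 × (1 + 0.0871 × 4.51)] = 4.76×10^5 / 4262 = 111.7 m³.
F/M = Q·S₀ / (V·X) = 120 × 1800 / (111.7 × 3060) = 0.6317 g soluble BOD₅·(g VSS·d)⁻¹.

F/M ≈ 0.632 d⁻¹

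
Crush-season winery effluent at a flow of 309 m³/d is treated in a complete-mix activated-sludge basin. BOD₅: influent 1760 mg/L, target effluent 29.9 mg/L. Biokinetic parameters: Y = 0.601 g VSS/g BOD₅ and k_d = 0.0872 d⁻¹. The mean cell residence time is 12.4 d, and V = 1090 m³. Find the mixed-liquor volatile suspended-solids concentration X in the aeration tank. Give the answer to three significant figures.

X ≈ 1760 mg/L

X = Y·Q·ΔS·θ_c / [V·(1 + k_d θ_c)] = 0.601 × 309 × (1760 − 29.9) × 12.4 / [1090 × (1 + 0.0872 × 12.4)] = 1756 mg/L.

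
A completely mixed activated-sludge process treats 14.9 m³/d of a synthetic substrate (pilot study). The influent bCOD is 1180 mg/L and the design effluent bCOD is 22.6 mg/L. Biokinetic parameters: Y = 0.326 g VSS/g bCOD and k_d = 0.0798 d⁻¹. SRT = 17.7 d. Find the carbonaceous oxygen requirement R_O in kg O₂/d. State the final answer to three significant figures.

R_O ≈ 13.9 kg O₂/d

Observed yield with endogenous decay: Y_obs = Y / (1 + k_d·θ_c) = 0.326 / (1 + 0.0798 × 17.7) = 0.326 / 2.412 = 0.1351 g VSS/g bCOD.
Q·(S₀ − S) = 14.9 × (1180 − 22.6) × 10⁻³ = 17.25 kg/d removed.
P_X = Y_obs·Q·(S₀ − S) = 0.1351 × 17.25 = 2.330 kg VSS/d.
R_O = Q·(S₀ − S) − 1.42·P_X = 17.25 − 1.42 × 2.330 = 13.94 kg O₂/d.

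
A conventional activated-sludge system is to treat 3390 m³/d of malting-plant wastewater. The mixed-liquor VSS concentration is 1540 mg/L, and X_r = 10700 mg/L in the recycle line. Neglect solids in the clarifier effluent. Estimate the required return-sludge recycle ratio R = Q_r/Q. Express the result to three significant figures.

R ≈ 0.168

R = Q_r/Q = X/(X_r − X) = 1540 / (10700 − 1540) = 0.1681.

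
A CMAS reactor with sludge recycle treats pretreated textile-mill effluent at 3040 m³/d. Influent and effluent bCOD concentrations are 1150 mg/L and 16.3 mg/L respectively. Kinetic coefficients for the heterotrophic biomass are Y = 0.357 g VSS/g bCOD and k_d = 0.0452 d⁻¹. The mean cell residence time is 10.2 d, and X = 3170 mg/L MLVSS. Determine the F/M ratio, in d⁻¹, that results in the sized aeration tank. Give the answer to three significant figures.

F/M ≈ 0.407 d⁻¹

From the SRT design equation V = Y Q (S₀−S) θ_c / [X (1 + k_d θ_c)] = 0.357 × 3040 × (1150 − 16.3) × 10.2 / [3170 × (1 + 0.0452 × 10.2)] = 1.25×10^7 / 4631 = 2710 m³.
F/M = Q·S₀ / (V·X) = 3040 × 1150 / (2710 × 3170) = 0.4070 g bCOD·(g VSS·d)⁻¹.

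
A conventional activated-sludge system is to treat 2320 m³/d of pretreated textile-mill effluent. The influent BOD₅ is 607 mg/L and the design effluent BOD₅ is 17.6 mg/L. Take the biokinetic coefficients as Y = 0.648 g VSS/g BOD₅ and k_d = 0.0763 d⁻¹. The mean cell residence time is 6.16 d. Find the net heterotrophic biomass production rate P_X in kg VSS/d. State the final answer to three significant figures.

Observed yield with endogenous decay: Y_obs = Y / (1 + k_d·θ_c) = 0.648 / (1 + 0.0763 × 6.16) = 0.648 / 1.470 = 0.4408 g VSS/g BOD₅.
Q·(S₀ − S) = 2320 × (607 − 17.6) × 10⁻³ = 1367 kg/d removed.
P_X = Y_obs · Q(S₀ − S) = 0.4408 × 1367 = 602.8 kg VSS/d.

P_X ≈ 603 kg VSS/d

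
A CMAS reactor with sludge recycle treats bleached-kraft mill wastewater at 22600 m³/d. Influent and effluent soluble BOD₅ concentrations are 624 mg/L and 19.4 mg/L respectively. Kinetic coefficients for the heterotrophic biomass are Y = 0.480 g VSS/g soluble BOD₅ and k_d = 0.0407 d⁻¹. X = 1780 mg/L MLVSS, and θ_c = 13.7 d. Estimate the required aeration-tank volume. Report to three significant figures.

V ≈ 32400 m³

Rearranging the biomass balance for a CMAS with decay, V = Y·Q·ΔS·θ_c / [X·(1+k_d θ_c)] = 0.480 × 22600 × (624 − 19.4) × 13.7 / [1780 × (1 + 0.0407 × 13.7)] = 8.99×10^7 / 2773 = 32409 m³.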